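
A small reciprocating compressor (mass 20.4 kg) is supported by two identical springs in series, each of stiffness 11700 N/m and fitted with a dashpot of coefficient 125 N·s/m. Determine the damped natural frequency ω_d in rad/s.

Series springs: 1/k_eq = 2/11700, so k_eq = 11700/2 = 5850 N/m.
ω_n = √(k_eq/m) = √(5850/20.4) = 16.93 rad/s.
Critical damping c_c = 2√(k_eq·m) = 2√(5850 × 20.4) = 690.9 N·s/m, so ζ = c/c_c = 125/690.9 = 0.1809.
ω_d = ω_n√(1 − ζ²) = 16.93 × √(1 − 0.0327) = 16.65 rad/s.

16.7 rad/s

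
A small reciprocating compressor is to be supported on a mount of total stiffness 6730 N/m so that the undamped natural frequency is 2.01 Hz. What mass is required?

ω_n = 2πf_n = 2π × 2.01 = 12.63 rad/s.
m = k/ω_n² = 6730/12.63² = 6730/159.5 = 42.20 kg.

42.2 kg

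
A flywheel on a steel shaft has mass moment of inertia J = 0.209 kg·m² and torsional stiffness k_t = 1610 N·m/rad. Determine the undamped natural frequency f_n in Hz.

ω_n = √(k_t/J) = √(1610/0.209) = √7703 = 87.77 rad/s.
f_n = ω_n/(2π) = 87.77/6.283 = 13.97 Hz.

14.0 Hz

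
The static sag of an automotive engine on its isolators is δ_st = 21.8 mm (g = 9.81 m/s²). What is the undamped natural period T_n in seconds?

0.296 s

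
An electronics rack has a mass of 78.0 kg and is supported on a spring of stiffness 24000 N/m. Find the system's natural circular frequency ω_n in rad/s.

17.5 rad/s

ω_n = √(k/m) = √(24000/78.0) = √307.7 = 17.54 rad/s.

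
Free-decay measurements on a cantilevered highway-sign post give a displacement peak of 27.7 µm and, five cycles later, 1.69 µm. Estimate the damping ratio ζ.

Logarithmic decrement δ = (1/n)·ln(x₀/x_n) = (1/5)·ln(27.7/1.69) = (1/5)·ln(16.39) = 0.5593.
ζ = δ/√(4π² + δ²) = 0.5593/√(39.48 + 0.313) = 0.5593/6.308 = 0.08867.

0.0887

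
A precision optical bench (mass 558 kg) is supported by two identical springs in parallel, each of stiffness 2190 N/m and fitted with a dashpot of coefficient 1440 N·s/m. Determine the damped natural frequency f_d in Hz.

Parallel springs add: k_eq = 2 × 2190 = 4380 N/m.
ω_n = √(k_eq/m) = √(4380/558) = 2.802 rad/s.
Critical damping c_c = 2√(k_eq·m) = 2√(4380 × 558) = 3127 N·s/m, so ζ = c/c_c = 1440/3127 = 0.4606.
ω_d = ω_n√(1 − ζ²) = 2.802 × √(1 − 0.212) = 2.487 rad/s.
f_d = ω_d/(2π) = 0.3958 Hz.

0.396 Hz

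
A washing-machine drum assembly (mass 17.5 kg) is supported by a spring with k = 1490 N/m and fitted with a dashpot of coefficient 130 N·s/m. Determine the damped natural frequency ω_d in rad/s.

ω_n = √(k/m) = √(1490/17.5) = 9.227 rad/s.
Critical damping c_c = 2√(k·m) = 2√(1490 × 17.5) = 323.0 N·s/m, so ζ = c/c_c = 130/323.0 = 0.4025.
ω_d = ω_n√(1 − ζ²) = 9.227 × √(1 − 0.162) = 8.447 rad/s.

8.45 rad/s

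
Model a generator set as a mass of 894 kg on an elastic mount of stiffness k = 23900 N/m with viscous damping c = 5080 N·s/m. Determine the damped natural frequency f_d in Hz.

0.688 Hz

ω_n = √(k/m) = √(23900/894) = 5.170 rad/s.
Critical damping c_c = 2√(k·m) = 2√(23900 × 894) = 9245 N·s/m, so ζ = c/c_c = 5080/9245 = 0.5495.
ω_d = ω_n√(1 − ζ²) = 5.170 × √(1 − 0.302) = 4.320 rad/s.
f_d = ω_d/(2π) = 0.6875 Hz.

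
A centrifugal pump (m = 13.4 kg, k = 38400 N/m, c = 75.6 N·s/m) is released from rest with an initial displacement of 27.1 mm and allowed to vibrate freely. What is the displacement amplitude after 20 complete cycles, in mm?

ζ = c/(2√(km)) = 75.6/(2√(38400 × 13.4)) = 75.6/1435 = 0.05270.
Logarithmic decrement δ = 2πζ/√(1 − ζ²) = 2π × 0.05270/√(1 − 0.00278) = 0.3316.
After n cycles, x_n/x₀ = e^(−nδ), so x_20 = 27.1 × e^(−20 × 0.3316) = 27.1 × 0.001319 = 0.03574 mm.

0.0357 mm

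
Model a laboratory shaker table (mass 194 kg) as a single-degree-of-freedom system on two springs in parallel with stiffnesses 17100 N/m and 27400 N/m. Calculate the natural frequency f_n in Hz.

2.41 Hz

Parallel springs add: k_eq = 17100 + 27400 = 44500 N/m.
ω_n = √(k_eq/m) = √(44500/194) = √229.4 = 15.15 rad/s.
f_n = ω_n/(2π) = 15.15/6.283 = 2.410 Hz.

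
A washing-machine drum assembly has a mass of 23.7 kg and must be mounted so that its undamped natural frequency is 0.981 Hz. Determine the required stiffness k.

ω_n = 2πf_n = 2π × 0.981 = 6.164 rad/s.
k = m·ω_n² = 23.7 × 6.164² = 23.7 × 37.99 = 900.4 N/m.

900 N/m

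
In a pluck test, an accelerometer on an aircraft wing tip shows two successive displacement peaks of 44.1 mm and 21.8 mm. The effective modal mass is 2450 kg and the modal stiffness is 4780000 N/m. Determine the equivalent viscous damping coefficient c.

Logarithmic decrement δ = (1/n)·ln(x₀/x_n) = (1/1)·ln(44.1/21.8) = (1/1)·ln(2.023) = 0.7045.
ζ = δ/√(4π² + δ²) = 0.7045/√(39.48 + 0.496) = 0.7045/6.323 = 0.1114.
c = ζ · 2√(km) = 0.1114 × 2√(4780000 × 2450) = 0.1114 × 216400 = 24120 N·s/m.

24100 N·s/m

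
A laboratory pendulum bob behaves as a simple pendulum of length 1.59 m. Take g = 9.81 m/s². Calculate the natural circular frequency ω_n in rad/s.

2.48 rad/s

For a simple pendulum ω_n = √(g/L) = √(9.81/1.59) = √6.170 = 2.484 rad/s.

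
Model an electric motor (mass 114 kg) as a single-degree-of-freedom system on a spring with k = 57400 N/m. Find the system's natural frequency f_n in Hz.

3.57 Hz

ω_n = √(k/m) = √(57400/114) = √503.5 = 22.44 rad/s.
f_n = ω_n/(2π) = 22.44/6.283 = 3.571 Hz.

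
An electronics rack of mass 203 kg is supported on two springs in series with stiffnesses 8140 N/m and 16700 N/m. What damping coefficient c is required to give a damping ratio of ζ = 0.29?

611 N·s/m

Series springs: 1/k_eq = 1/8140 + 1/16700 = 0.0001827, so k_eq = 5473 N/m.
c_c = 2√(k_eq·m) = 2√(5473 × 203) = 2108 N·s/m.
c = ζ·c_c = 0.29 × 2108 = 611.3 N·s/m.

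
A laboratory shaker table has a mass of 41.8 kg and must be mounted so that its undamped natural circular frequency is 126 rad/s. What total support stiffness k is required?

664000 N/m

k = m·ω_n² = 41.8 × 126.0² = 41.8 × 15880 = 663600 N/m.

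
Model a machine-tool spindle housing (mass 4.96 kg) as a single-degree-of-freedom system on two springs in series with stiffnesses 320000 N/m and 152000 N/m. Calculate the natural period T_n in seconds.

Series springs: 1/k_eq = 1/320000 + 1/152000 = 9.704×10^-6, so k_eq = 103100 N/m.
ω_n = √(k_eq/m) = √(103100/4.96) = √20780 = 144.1 rad/s.
T_n = 2π/ω_n = 6.283/144.1 = 0.04359 s.

0.0436 s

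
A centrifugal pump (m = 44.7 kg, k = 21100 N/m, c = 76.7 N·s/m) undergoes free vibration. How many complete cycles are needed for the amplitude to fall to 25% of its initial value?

6 cycles

ζ = c/(2√(km)) = 76.7/(2√(21100 × 44.7)) = 76.7/1942 = 0.03949.
Logarithmic decrement δ = 2πζ/√(1 − ζ²) = 2π × 0.03949/√(1 − 0.00156) = 0.2483.
x_n/x₀ = e^(−nδ) ≤ 0.25; take ln: n ≥ ln(1/0.25)/δ = 1.386/0.2483 = 5.583.
So 6 complete cycles are required.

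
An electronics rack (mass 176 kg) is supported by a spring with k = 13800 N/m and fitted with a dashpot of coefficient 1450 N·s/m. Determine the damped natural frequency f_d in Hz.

1.25 Hz

ω_n = √(k/m) = √(13800/176) = 8.855 rad/s.
Critical damping c_c = 2√(k·m) = 2√(13800 × 176) = 3117 N·s/m, so ζ = c/c_c = 1450/3117 = 0.4652.
ω_d = ω_n√(1 − ζ²) = 8.855 × √(1 − 0.216) = 7.838 rad/s.
f_d = ω_d/(2π) = 1.248 Hz.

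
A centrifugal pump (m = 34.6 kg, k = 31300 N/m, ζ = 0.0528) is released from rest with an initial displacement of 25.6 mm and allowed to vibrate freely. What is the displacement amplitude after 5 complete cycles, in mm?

4.86 mm

Logarithmic decrement δ = 2πζ/√(1 − ζ²) = 2π × 0.05280/√(1 − 0.00279) = 0.3322.
After n cycles, x_n/x₀ = e^(−nδ), so x_5 = 25.6 × e^(−5 × 0.3322) = 25.6 × 0.1899 = 4.862 mm.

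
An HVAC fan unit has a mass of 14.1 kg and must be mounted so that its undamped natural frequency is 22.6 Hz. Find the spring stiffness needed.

ω_n = 2πf_n = 2π × 22.6 = 142.0 rad/s.
k = m·ω_n² = 14.1 × 142.0² = 14.1 × 20160 = 284300 N/m.

284000 N/m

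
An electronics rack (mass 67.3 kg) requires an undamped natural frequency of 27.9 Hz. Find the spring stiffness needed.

ω_n = 2πf_n = 2π × 27.9 = 175.3 rad/s.
k = m·ω_n² = 67.3 × 175.3² = 67.3 × 30730 = 2068000 N/m.

2070000 N/m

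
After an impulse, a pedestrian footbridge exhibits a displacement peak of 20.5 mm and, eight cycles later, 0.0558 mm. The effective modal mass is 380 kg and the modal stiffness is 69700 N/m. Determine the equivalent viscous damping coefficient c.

Logarithmic decrement δ = (1/n)·ln(x₀/x_n) = (1/8)·ln(20.5/0.0558) = (1/8)·ln(367.4) = 0.7383.
ζ = δ/√(4π² + δ²) = 0.7383/√(39.48 + 0.545) = 0.7383/6.326 = 0.1167.
c = ζ · 2√(km) = 0.1167 × 2√(69700 × 380) = 0.1167 × 10290 = 1201 N·s/m.

1200 N·s/m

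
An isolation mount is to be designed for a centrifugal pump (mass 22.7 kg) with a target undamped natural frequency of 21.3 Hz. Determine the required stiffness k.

ω_n = 2πf_n = 2π × 21.3 = 133.8 rad/s.
k = m·ω_n² = 22.7 × 133.8² = 22.7 × 17910 = 406600 N/m.

407000 N/m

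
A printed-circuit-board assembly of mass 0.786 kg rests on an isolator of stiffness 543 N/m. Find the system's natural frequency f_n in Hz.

4.18 Hz

ω_n = √(k/m) = √(543.0/0.786) = √690.8 = 26.28 rad/s.
f_n = ω_n/(2π) = 26.28/6.283 = 4.183 Hz.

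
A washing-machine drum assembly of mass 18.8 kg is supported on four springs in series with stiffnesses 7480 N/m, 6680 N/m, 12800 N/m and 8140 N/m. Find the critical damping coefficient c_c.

394 N·s/m

Series springs: 1/k_eq = 1/7480 + 1/6680 + 1/12800 + 1/8140 = 0.0004844, so k_eq = 2065 N/m.
c_c = 2√(k_eq·m) = 2√(2065 × 18.8) = 2 × 197.0 = 394.0 N·s/m.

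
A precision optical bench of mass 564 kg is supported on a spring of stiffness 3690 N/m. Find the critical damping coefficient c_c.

c_c = 2√(k·m) = 2√(3690 × 564) = 2 × 1443 = 2885 N·s/m.

2890 N·s/m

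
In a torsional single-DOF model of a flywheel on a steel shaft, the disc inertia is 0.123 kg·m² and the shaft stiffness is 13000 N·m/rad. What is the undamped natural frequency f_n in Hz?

ω_n = √(k_t/J) = √(13000/0.123) = √105700 = 325.1 rad/s.
f_n = ω_n/(2π) = 325.1/6.283 = 51.74 Hz.

51.7 Hz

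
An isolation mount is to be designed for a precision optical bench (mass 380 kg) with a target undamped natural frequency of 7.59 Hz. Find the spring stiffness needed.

864000 N/m

ω_n = 2πf_n = 2π × 7.59 = 47.69 rad/s.
k = m·ω_n² = 380 × 47.69² = 380 × 2274 = 864200 N/m.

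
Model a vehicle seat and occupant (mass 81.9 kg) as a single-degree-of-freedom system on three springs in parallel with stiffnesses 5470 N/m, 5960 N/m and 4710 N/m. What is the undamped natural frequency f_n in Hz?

Parallel springs add: k_eq = 5470 + 5960 + 4710 = 16140 N/m.
ω_n = √(k_eq/m) = √(16140/81.9) = √197.1 = 14.04 rad/s.
f_n = ω_n/(2π) = 14.04/6.283 = 2.234 Hz.

2.23 Hz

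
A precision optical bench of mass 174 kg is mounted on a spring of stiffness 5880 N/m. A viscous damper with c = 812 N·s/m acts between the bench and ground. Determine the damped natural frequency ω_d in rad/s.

ω_n = √(k/m) = √(5880/174) = 5.813 rad/s.
Critical damping c_c = 2√(k·m) = 2√(5880 × 174) = 2023 N·s/m, so ζ = c/c_c = 812/2023 = 0.4014.
ω_d = ω_n√(1 − ζ²) = 5.813 × √(1 − 0.161) = 5.324 rad/s.

5.32 rad/s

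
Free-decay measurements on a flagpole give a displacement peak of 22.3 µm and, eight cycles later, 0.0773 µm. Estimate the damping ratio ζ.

Logarithmic decrement δ = (1/n)·ln(x₀/x_n) = (1/8)·ln(22.3/0.0773) = (1/8)·ln(288.5) = 0.7081.
ζ = δ/√(4π² + δ²) = 0.7081/√(39.48 + 0.501) = 0.7081/6.323 = 0.1120.

0.112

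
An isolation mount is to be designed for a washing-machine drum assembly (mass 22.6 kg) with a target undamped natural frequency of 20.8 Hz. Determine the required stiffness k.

386000 N/m

ω_n = 2πf_n = 2π × 20.8 = 130.7 rad/s.
k = m·ω_n² = 22.6 × 130.7² = 22.6 × 17080 = 386000 N/m.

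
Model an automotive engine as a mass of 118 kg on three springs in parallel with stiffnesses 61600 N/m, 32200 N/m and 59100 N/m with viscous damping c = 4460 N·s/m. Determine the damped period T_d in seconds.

Parallel springs add: k_eq = 61600 + 32200 + 59100 = 152900 N/m.
ω_n = √(k_eq/m) = √(152900/118) = 36.00 rad/s.
Critical damping c_c = 2√(k_eq·m) = 2√(152900 × 118) = 8495 N·s/m, so ζ = c/c_c = 4460/8495 = 0.5250.
ω_d = ω_n√(1 − ζ²) = 36.00 × √(1 − 0.276) = 30.64 rad/s.
T_d = 2π/ω_d = 0.2051 s.

0.205 s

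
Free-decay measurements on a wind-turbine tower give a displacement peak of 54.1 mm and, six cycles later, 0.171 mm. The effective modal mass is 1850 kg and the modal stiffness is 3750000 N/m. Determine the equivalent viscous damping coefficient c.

Logarithmic decrement δ = (1/n)·ln(x₀/x_n) = (1/6)·ln(54.1/0.171) = (1/6)·ln(316.4) = 0.9595.
ζ = δ/√(4π² + δ²) = 0.9595/√(39.48 + 0.921) = 0.9595/6.356 = 0.1510.
c = ζ · 2√(km) = 0.1510 × 2√(3750000 × 1850) = 0.1510 × 166600 = 25150 N·s/m.

25100 N·s/m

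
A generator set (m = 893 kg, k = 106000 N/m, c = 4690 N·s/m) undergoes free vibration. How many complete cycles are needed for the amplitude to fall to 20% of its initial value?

2 cycles

ζ = c/(2√(km)) = 4690/(2√(106000 × 893)) = 4690/19460 = 0.2410.
Logarithmic decrement δ = 2πζ/√(1 − ζ²) = 2π × 0.2410/√(1 − 0.0581) = 1.560.
x_n/x₀ = e^(−nδ) ≤ 0.2; take ln: n ≥ ln(1/0.2)/δ = 1.609/1.560 = 1.031.
So 2 complete cycles are required.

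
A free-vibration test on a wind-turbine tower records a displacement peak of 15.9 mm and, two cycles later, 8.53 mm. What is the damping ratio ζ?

Logarithmic decrement δ = (1/n)·ln(x₀/x_n) = (1/2)·ln(15.9/8.53) = (1/2)·ln(1.864) = 0.3114.
ζ = δ/√(4π² + δ²) = 0.3114/√(39.48 + 0.0969) = 0.3114/6.291 = 0.04949.

0.0495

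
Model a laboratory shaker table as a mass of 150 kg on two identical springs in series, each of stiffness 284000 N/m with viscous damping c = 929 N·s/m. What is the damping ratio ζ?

Series springs: 1/k_eq = 2/284000, so k_eq = 284000/2 = 142000 N/m.
ω_n = √(k_eq/m) = √(142000/150) = 30.77 rad/s.
Critical damping c_c = 2√(k_eq·m) = 2√(142000 × 150) = 9230 N·s/m, so ζ = c/c_c = 929/9230 = 0.1006.

0.101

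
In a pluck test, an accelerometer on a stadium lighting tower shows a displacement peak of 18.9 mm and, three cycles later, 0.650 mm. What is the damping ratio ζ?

Logarithmic decrement δ = (1/n)·ln(x₀/x_n) = (1/3)·ln(18.9/0.650) = (1/3)·ln(29.08) = 1.123.
ζ = δ/√(4π² + δ²) = 1.123/√(39.48 + 1.26) = 1.123/6.383 = 0.1760.

0.176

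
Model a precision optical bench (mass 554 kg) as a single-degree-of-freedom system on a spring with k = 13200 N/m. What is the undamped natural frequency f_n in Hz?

0.777 Hz

ω_n = √(k/m) = √(13200/554) = √23.83 = 4.881 rad/s.
f_n = ω_n/(2π) = 4.881/6.283 = 0.7769 Hz.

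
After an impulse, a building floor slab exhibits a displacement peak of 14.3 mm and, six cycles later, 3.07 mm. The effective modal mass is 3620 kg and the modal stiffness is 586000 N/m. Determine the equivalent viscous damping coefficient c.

3760 N·s/m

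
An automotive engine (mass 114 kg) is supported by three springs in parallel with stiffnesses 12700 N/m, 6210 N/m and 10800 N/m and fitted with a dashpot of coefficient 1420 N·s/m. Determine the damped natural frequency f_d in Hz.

Parallel springs add: k_eq = 12700 + 6210 + 10800 = 29710 N/m.
ω_n = √(k_eq/m) = √(29710/114) = 16.14 rad/s.
Critical damping c_c = 2√(k_eq·m) = 2√(29710 × 114) = 3681 N·s/m, so ζ = c/c_c = 1420/3681 = 0.3858.
ω_d = ω_n√(1 − ζ²) = 16.14 × √(1 − 0.149) = 14.89 rad/s.
f_d = ω_d/(2π) = 2.370 Hz.

2.37 Hz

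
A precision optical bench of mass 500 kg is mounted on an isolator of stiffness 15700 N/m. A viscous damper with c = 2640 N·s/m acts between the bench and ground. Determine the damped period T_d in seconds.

ω_n = √(k/m) = √(15700/500) = 5.604 rad/s.
Critical damping c_c = 2√(k·m) = 2√(15700 × 500) = 5604 N·s/m, so ζ = c/c_c = 2640/5604 = 0.4711.
ω_d = ω_n√(1 − ζ²) = 5.604 × √(1 − 0.222) = 4.943 rad/s.
T_d = 2π/ω_d = 1.271 s.

1.27 s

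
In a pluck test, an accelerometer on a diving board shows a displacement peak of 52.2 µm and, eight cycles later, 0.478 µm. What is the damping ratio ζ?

0.0930

Logarithmic decrement δ = (1/n)·ln(x₀/x_n) = (1/8)·ln(52.2/0.478) = (1/8)·ln(109.2) = 0.5867.
ζ = δ/√(4π² + δ²) = 0.5867/√(39.48 + 0.344) = 0.5867/6.311 = 0.09296.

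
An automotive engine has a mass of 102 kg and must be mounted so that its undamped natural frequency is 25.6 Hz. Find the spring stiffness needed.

ω_n = 2πf_n = 2π × 25.6 = 160.8 rad/s.
k = m·ω_n² = 102 × 160.8² = 102 × 25870 = 2639000 N/m.

2640000 N/m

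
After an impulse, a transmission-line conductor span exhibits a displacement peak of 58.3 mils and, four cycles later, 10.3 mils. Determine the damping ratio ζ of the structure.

Logarithmic decrement δ = (1/n)·ln(x₀/x_n) = (1/4)·ln(58.3/10.3) = (1/4)·ln(5.660) = 0.4334.
ζ = δ/√(4π² + δ²) = 0.4334/√(39.48 + 0.188) = 0.4334/6.298 = 0.06881.

0.0688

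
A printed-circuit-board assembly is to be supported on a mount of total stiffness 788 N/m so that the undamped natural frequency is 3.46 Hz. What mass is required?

1.67 kg

ω_n = 2πf_n = 2π × 3.46 = 21.74 rad/s.
m = k/ω_n² = 788/21.74² = 788/472.6 = 1.667 kg.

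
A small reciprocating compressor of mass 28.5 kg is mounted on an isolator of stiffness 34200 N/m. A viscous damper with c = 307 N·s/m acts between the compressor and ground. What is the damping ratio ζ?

0.155

ω_n = √(k/m) = √(34200/28.5) = 34.64 rad/s.
Critical damping c_c = 2√(k·m) = 2√(34200 × 28.5) = 1975 N·s/m, so ζ = c/c_c = 307/1975 = 0.1555.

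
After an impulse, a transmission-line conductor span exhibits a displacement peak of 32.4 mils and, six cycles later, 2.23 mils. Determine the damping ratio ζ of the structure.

Logarithmic decrement δ = (1/n)·ln(x₀/x_n) = (1/6)·ln(32.4/2.23) = (1/6)·ln(14.53) = 0.4460.
ζ = δ/√(4π² + δ²) = 0.4460/√(39.48 + 0.199) = 0.4460/6.299 = 0.07081.

0.0708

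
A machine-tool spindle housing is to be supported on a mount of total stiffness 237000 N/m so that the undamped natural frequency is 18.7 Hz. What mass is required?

ω_n = 2πf_n = 2π × 18.7 = 117.5 rad/s.
m = k/ω_n² = 237000/117.5² = 237000/13810 = 17.17 kg.

17.2 kg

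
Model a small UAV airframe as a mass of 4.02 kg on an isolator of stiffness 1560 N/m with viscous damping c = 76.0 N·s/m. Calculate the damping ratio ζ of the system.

0.480

ω_n = √(k/m) = √(1560/4.02) = 19.70 rad/s.
Critical damping c_c = 2√(k·m) = 2√(1560 × 4.02) = 158.4 N·s/m, so ζ = c/c_c = 76.0/158.4 = 0.4799.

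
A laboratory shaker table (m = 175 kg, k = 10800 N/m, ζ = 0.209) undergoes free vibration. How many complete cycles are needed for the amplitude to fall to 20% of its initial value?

2 cycles

Logarithmic decrement δ = 2πζ/√(1 − ζ²) = 2π × 0.2090/√(1 − 0.0437) = 1.343.
x_n/x₀ = e^(−nδ) ≤ 0.2; take ln: n ≥ ln(1/0.2)/δ = 1.609/1.343 = 1.199.
So 2 complete cycles are required.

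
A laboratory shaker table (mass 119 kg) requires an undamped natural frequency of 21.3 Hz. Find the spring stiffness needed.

ω_n = 2πf_n = 2π × 21.3 = 133.8 rad/s.
k = m·ω_n² = 119 × 133.8² = 119 × 17910 = 2131000 N/m.

2130000 N/m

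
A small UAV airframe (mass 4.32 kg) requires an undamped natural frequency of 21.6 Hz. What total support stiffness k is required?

79600 N/m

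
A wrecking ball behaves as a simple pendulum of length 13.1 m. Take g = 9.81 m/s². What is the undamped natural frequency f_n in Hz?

0.138 Hz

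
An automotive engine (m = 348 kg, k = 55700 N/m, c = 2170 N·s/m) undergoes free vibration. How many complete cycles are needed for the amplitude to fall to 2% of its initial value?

ζ = c/(2√(km)) = 2170/(2√(55700 × 348)) = 2170/8805 = 0.2464.
Logarithmic decrement δ = 2πζ/√(1 − ζ²) = 2π × 0.2464/√(1 − 0.0607) = 1.598.
x_n/x₀ = e^(−nδ) ≤ 0.02; take ln: n ≥ ln(1/0.02)/δ = 3.912/1.598 = 2.449.
So 3 complete cycles are required.

3 cycles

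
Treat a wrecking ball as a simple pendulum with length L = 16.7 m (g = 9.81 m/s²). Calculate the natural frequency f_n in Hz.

For a simple pendulum ω_n = √(g/L) = √(9.81/16.7) = √0.5874 = 0.7664 rad/s.
f_n = ω_n/(2π) = 0.7664/6.283 = 0.1220 Hz.

0.122 Hz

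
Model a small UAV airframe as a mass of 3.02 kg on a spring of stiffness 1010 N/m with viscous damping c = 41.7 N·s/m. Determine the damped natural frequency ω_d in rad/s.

16.9 rad/s

ω_n = √(k/m) = √(1010/3.02) = 18.29 rad/s.
Critical damping c_c = 2√(k·m) = 2√(1010 × 3.02) = 110.5 N·s/m, so ζ = c/c_c = 41.7/110.5 = 0.3775.
ω_d = ω_n√(1 − ζ²) = 18.29 × √(1 − 0.143) = 16.93 rad/s.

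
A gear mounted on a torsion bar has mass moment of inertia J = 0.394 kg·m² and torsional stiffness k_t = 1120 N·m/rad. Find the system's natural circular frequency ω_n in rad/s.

53.3 rad/s

ω_n = √(k_t/J) = √(1120/0.394) = √2843 = 53.32 rad/s.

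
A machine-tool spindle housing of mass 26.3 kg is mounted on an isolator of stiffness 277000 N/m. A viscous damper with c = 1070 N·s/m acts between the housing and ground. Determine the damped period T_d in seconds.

ω_n = √(k/m) = √(277000/26.3) = 102.6 rad/s.
Critical damping c_c = 2√(k·m) = 2√(277000 × 26.3) = 5398 N·s/m, so ζ = c/c_c = 1070/5398 = 0.1982.
ω_d = ω_n√(1 − ζ²) = 102.6 × √(1 − 0.0393) = 100.6 rad/s.
T_d = 2π/ω_d = 0.06246 s.

0.0625 s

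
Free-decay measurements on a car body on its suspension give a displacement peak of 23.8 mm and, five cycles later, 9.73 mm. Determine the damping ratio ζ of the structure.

0.0285

Logarithmic decrement δ = (1/n)·ln(x₀/x_n) = (1/5)·ln(23.8/9.73) = (1/5)·ln(2.446) = 0.1789.
ζ = δ/√(4π² + δ²) = 0.1789/√(39.48 + 0.0320) = 0.1789/6.286 = 0.02846.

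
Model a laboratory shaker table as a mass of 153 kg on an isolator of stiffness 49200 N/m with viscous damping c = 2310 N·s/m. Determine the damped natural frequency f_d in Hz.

ω_n = √(k/m) = √(49200/153) = 17.93 rad/s.
Critical damping c_c = 2√(k·m) = 2√(49200 × 153) = 5487 N·s/m, so ζ = c/c_c = 2310/5487 = 0.4210.
ω_d = ω_n√(1 − ζ²) = 17.93 × √(1 − 0.177) = 16.27 rad/s.
f_d = ω_d/(2π) = 2.589 Hz.

2.59 Hz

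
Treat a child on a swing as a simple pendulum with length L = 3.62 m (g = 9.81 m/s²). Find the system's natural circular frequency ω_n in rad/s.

1.65 rad/s

For a simple pendulum ω_n = √(g/L) = √(9.81/3.62) = √2.710 = 1.646 rad/s.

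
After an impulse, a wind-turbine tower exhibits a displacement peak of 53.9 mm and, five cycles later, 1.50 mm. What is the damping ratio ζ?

0.113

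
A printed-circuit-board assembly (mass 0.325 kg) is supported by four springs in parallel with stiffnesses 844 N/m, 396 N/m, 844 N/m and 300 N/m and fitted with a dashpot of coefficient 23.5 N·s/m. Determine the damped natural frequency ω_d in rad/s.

77.6 rad/s

Parallel springs add: k_eq = 844 + 396 + 844 + 300 = 2384 N/m.
ω_n = √(k_eq/m) = √(2384/0.325) = 85.65 rad/s.
Critical damping c_c = 2√(k_eq·m) = 2√(2384 × 0.325) = 55.67 N·s/m, so ζ = c/c_c = 23.5/55.67 = 0.4221.
ω_d = ω_n√(1 − ζ²) = 85.65 × √(1 − 0.178) = 77.64 rad/s.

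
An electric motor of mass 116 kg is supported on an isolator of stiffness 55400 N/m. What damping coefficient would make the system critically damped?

5070 N·s/m

c_c = 2√(k·m) = 2√(55400 × 116) = 2 × 2535 = 5070 N·s/m.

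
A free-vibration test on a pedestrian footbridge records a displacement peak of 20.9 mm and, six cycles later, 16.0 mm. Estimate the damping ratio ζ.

0.00709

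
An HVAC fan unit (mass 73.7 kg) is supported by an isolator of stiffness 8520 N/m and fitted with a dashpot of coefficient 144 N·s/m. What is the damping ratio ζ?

0.0909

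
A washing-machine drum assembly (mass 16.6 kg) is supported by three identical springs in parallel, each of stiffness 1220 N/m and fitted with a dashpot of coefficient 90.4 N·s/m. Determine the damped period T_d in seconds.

Parallel springs add: k_eq = 3 × 1220 = 3660 N/m.
ω_n = √(k_eq/m) = √(3660/16.6) = 14.85 rad/s.
Critical damping c_c = 2√(k_eq·m) = 2√(3660 × 16.6) = 493.0 N·s/m, so ζ = c/c_c = 90.4/493.0 = 0.1834.
ω_d = ω_n√(1 − ζ²) = 14.85 × √(1 − 0.0336) = 14.60 rad/s.
T_d = 2π/ω_d = 0.4304 s.

0.430 s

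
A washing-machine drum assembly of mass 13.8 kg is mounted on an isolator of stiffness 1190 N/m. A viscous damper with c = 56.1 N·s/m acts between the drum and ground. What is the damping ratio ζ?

ω_n = √(k/m) = √(1190/13.8) = 9.286 rad/s.
Critical damping c_c = 2√(k·m) = 2√(1190 × 13.8) = 256.3 N·s/m, so ζ = c/c_c = 56.1/256.3 = 0.2189.

0.219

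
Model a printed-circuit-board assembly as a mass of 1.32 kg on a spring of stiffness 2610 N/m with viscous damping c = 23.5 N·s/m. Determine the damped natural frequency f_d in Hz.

ω_n = √(k/m) = √(2610/1.32) = 44.47 rad/s.
Critical damping c_c = 2√(k·m) = 2√(2610 × 1.32) = 117.4 N·s/m, so ζ = c/c_c = 23.5/117.4 = 0.2002.
ω_d = ω_n√(1 − ζ²) = 44.47 × √(1 − 0.0401) = 43.57 rad/s.
f_d = ω_d/(2π) = 6.934 Hz.

6.93 Hz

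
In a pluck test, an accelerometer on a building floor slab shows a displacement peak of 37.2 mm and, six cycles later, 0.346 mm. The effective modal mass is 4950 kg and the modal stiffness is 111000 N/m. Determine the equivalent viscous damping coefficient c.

5770 N·s/m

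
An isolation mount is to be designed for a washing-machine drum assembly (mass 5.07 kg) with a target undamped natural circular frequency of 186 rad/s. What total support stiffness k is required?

k = m·ω_n² = 5.07 × 186.0² = 5.07 × 34600 = 175400 N/m.

175000 N/m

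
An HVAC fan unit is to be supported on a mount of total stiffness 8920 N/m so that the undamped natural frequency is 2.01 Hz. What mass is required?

ω_n = 2πf_n = 2π × 2.01 = 12.63 rad/s.
m = k/ω_n² = 8920/12.63² = 8920/159.5 = 55.93 kg.

55.9 kg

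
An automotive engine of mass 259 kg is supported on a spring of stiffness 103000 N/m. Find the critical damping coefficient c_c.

10300 N·s/m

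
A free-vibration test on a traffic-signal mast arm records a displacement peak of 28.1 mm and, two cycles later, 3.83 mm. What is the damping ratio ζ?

Logarithmic decrement δ = (1/n)·ln(x₀/x_n) = (1/2)·ln(28.1/3.83) = (1/2)·ln(7.337) = 0.9965.
ζ = δ/√(4π² + δ²) = 0.9965/√(39.48 + 0.993) = 0.9965/6.362 = 0.1566.

0.157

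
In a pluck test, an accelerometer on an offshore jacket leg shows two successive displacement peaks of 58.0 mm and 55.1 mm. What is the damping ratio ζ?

0.00816

Logarithmic decrement δ = (1/n)·ln(x₀/x_n) = (1/1)·ln(58.0/55.1) = (1/1)·ln(1.053) = 0.05129.
ζ = δ/√(4π² + δ²) = 0.05129/√(39.48 + 0.00263) = 0.05129/6.283 = 0.008163.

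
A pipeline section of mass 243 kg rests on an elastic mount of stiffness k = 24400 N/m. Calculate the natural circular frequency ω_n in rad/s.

10.0 rad/s

ω_n = √(k/m) = √(24400/243) = √100.4 = 10.02 rad/s.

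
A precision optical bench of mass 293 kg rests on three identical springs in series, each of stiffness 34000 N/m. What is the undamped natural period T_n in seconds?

1.01 s

Series springs: 1/k_eq = 3/34000, so k_eq = 34000/3 = 11330 N/m.
ω_n = √(k_eq/m) = √(11330/293) = √38.68 = 6.219 rad/s.
T_n = 2π/ω_n = 6.283/6.219 = 1.010 s.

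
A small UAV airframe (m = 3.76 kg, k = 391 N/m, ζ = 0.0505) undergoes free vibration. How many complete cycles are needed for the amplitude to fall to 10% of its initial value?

8 cycles

Logarithmic decrement δ = 2πζ/√(1 − ζ²) = 2π × 0.05050/√(1 − 0.00255) = 0.3177.
x_n/x₀ = e^(−nδ) ≤ 0.1; take ln: n ≥ ln(1/0.1)/δ = 2.303/0.3177 = 7.248.
So 8 complete cycles are required.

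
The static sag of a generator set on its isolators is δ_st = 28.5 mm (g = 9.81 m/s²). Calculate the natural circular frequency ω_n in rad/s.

18.6 rad/s

ω_n = √(g/δ_st) = √(9.81/0.0285) = √344.2 = 18.55 rad/s.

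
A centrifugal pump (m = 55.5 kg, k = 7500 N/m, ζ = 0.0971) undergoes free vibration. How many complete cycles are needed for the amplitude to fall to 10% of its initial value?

Logarithmic decrement δ = 2πζ/√(1 − ζ²) = 2π × 0.09710/√(1 − 0.00943) = 0.6130.
x_n/x₀ = e^(−nδ) ≤ 0.1; take ln: n ≥ ln(1/0.1)/δ = 2.303/0.6130 = 3.756.
So 4 complete cycles are required.

4 cycles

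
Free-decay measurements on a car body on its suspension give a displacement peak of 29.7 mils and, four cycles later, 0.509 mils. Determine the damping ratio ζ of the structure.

Logarithmic decrement δ = (1/n)·ln(x₀/x_n) = (1/4)·ln(29.7/0.509) = (1/4)·ln(58.35) = 1.017.
ζ = δ/√(4π² + δ²) = 1.017/√(39.48 + 1.03) = 1.017/6.365 = 0.1597.

0.160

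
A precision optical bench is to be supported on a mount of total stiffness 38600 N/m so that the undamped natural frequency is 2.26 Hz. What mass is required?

ω_n = 2πf_n = 2π × 2.26 = 14.20 rad/s.
m = k/ω_n² = 38600/14.20² = 38600/201.6 = 191.4 kg.

191 kg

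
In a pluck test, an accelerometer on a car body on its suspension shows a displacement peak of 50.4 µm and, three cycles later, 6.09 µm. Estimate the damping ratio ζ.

0.111

Logarithmic decrement δ = (1/n)·ln(x₀/x_n) = (1/3)·ln(50.4/6.09) = (1/3)·ln(8.276) = 0.7044.
ζ = δ/√(4π² + δ²) = 0.7044/√(39.48 + 0.496) = 0.7044/6.323 = 0.1114.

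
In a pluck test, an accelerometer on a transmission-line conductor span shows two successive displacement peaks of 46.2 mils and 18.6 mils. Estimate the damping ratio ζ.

Logarithmic decrement δ = (1/n)·ln(x₀/x_n) = (1/1)·ln(46.2/18.6) = (1/1)·ln(2.484) = 0.9098.
ζ = δ/√(4π² + δ²) = 0.9098/√(39.48 + 0.828) = 0.9098/6.349 = 0.1433.

0.143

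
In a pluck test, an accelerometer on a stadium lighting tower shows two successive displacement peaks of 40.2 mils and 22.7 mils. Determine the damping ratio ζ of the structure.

0.0906

Logarithmic decrement δ = (1/n)·ln(x₀/x_n) = (1/1)·ln(40.2/22.7) = (1/1)·ln(1.771) = 0.5715.
ζ = δ/√(4π² + δ²) = 0.5715/√(39.48 + 0.327) = 0.5715/6.309 = 0.09058.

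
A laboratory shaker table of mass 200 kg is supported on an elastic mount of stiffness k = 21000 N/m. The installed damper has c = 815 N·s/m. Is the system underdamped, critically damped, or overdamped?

c_c = 2√(k·m) = 4099 N·s/m; ζ = c/c_c = 815/4099 = 0.199.
Since ζ < 1 the system is underdamped.

underdamped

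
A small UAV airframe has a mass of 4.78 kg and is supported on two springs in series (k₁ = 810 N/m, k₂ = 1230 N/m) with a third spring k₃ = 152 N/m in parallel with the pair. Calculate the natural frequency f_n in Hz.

1.84 Hz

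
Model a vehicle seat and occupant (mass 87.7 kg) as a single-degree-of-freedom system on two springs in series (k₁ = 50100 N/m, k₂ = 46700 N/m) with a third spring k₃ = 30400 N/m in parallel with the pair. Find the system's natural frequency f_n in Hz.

Series pair: k_s = k₁k₂/(k₁+k₂) = (50100)(46700)/(50100 + 46700) = 24170 N/m. In parallel with k₃: k_eq = 24170 + 30400 = 54570 N/m.
ω_n = √(k_eq/m) = √(54570/87.7) = √622.2 = 24.94 rad/s.
f_n = ω_n/(2π) = 24.94/6.283 = 3.970 Hz.

3.97 Hz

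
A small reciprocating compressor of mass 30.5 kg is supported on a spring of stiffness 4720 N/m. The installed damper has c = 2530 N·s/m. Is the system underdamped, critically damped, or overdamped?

c_c = 2√(k·m) = 758.8 N·s/m; ζ = c/c_c = 2530/758.8 = 3.33.
Since ζ > 1 the system is overdamped.

overdamped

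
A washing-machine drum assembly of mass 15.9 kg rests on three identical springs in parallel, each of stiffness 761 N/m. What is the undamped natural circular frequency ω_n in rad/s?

Parallel springs add: k_eq = 3 × 761 = 2283 N/m.
ω_n = √(k_eq/m) = √(2283/15.9) = √143.6 = 11.98 rad/s.

12.0 rad/s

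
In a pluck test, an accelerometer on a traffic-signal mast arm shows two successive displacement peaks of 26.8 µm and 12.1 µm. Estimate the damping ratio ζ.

Logarithmic decrement δ = (1/n)·ln(x₀/x_n) = (1/1)·ln(26.8/12.1) = (1/1)·ln(2.215) = 0.7952.
ζ = δ/√(4π² + δ²) = 0.7952/√(39.48 + 0.632) = 0.7952/6.333 = 0.1256.

0.126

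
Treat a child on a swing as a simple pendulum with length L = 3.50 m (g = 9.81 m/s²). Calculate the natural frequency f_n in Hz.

0.266 Hz

For a simple pendulum ω_n = √(g/L) = √(9.81/3.50) = √2.803 = 1.674 rad/s.
f_n = ω_n/(2π) = 1.674/6.283 = 0.2665 Hz.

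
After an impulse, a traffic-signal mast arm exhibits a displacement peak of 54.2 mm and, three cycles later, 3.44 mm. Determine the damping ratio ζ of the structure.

0.145

Logarithmic decrement δ = (1/n)·ln(x₀/x_n) = (1/3)·ln(54.2/3.44) = (1/3)·ln(15.76) = 0.9191.
ζ = δ/√(4π² + δ²) = 0.9191/√(39.48 + 0.845) = 0.9191/6.350 = 0.1447.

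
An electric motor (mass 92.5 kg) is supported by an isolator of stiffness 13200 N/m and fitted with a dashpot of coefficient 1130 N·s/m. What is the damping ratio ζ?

0.511

ω_n = √(k/m) = √(13200/92.5) = 11.95 rad/s.
Critical damping c_c = 2√(k·m) = 2√(13200 × 92.5) = 2210 N·s/m, so ζ = c/c_c = 1130/2210 = 0.5113.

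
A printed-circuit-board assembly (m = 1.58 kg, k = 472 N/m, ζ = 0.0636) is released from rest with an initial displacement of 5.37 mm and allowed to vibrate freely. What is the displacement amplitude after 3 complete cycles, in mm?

Logarithmic decrement δ = 2πζ/√(1 − ζ²) = 2π × 0.06360/√(1 − 0.00404) = 0.4004.
After n cycles, x_n/x₀ = e^(−nδ), so x_3 = 5.37 × e^(−3 × 0.4004) = 5.37 × 0.3008 = 1.615 mm.

1.62 mm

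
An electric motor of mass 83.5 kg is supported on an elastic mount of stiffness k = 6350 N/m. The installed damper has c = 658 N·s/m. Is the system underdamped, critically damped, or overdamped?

c_c = 2√(k·m) = 1456 N·s/m; ζ = c/c_c = 658/1456 = 0.452.
Since ζ < 1 the system is underdamped.

underdamped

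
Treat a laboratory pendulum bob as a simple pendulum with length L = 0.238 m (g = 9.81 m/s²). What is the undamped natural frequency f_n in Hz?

1.02 Hz

For a simple pendulum ω_n = √(g/L) = √(9.81/0.238) = √41.22 = 6.420 rad/s.
f_n = ω_n/(2π) = 6.420/6.283 = 1.022 Hz.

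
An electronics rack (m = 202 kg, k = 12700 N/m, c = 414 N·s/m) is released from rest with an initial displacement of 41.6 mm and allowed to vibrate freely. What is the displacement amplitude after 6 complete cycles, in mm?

ζ = c/(2√(km)) = 414/(2√(12700 × 202)) = 414/3203 = 0.1292.
Logarithmic decrement δ = 2πζ/√(1 − ζ²) = 2π × 0.1292/√(1 − 0.0167) = 0.8189.
After n cycles, x_n/x₀ = e^(−nδ), so x_6 = 41.6 × e^(−6 × 0.8189) = 41.6 × 0.007348 = 0.3057 mm.

0.306 mm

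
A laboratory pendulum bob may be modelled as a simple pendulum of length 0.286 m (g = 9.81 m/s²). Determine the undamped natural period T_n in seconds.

1.07 s

For a simple pendulum ω_n = √(g/L) = √(9.81/0.286) = √34.30 = 5.857 rad/s.
T_n = 2π/ω_n = 6.283/5.857 = 1.073 s.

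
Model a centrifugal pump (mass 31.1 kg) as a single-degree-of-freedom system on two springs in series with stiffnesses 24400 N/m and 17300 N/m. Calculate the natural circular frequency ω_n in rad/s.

Series springs: 1/k_eq = 1/24400 + 1/17300 = 9.879×10^-5, so k_eq = 10120 N/m.
ω_n = √(k_eq/m) = √(10120/31.1) = √325.5 = 18.04 rad/s.

18.0 rad/s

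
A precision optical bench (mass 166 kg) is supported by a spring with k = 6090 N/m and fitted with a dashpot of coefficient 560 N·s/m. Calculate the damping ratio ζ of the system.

0.278

ω_n = √(k/m) = √(6090/166) = 6.057 rad/s.
Critical damping c_c = 2√(k·m) = 2√(6090 × 166) = 2011 N·s/m, so ζ = c/c_c = 560/2011 = 0.2785.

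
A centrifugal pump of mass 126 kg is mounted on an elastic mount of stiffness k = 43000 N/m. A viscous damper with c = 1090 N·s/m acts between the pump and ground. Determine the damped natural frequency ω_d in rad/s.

18.0 rad/s

ω_n = √(k/m) = √(43000/126) = 18.47 rad/s.
Critical damping c_c = 2√(k·m) = 2√(43000 × 126) = 4655 N·s/m, so ζ = c/c_c = 1090/4655 = 0.2341.
ω_d = ω_n√(1 − ζ²) = 18.47 × √(1 − 0.0548) = 17.96 rad/s.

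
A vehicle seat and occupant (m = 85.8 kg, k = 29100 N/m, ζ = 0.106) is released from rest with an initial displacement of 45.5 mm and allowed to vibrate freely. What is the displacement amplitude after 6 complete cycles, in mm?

0.818 mm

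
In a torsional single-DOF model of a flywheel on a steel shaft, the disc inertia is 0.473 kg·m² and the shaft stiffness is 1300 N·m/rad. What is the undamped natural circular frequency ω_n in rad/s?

ω_n = √(k_t/J) = √(1300/0.473) = √2748 = 52.43 rad/s.

52.4 rad/s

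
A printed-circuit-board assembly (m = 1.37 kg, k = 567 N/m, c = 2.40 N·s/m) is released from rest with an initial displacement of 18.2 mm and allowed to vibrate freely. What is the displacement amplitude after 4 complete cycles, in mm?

ζ = c/(2√(km)) = 2.40/(2√(567 × 1.37)) = 2.40/55.74 = 0.04306.
Logarithmic decrement δ = 2πζ/√(1 − ζ²) = 2π × 0.04306/√(1 − 0.00185) = 0.2708.
After n cycles, x_n/x₀ = e^(−nδ), so x_4 = 18.2 × e^(−4 × 0.2708) = 18.2 × 0.3385 = 6.161 mm.

6.16 mm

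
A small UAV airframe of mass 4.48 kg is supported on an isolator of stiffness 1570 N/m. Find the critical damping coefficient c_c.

168 N·s/m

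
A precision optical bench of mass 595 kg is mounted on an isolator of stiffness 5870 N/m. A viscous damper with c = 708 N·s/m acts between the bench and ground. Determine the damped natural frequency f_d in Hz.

ω_n = √(k/m) = √(5870/595) = 3.141 rad/s.
Critical damping c_c = 2√(k·m) = 2√(5870 × 595) = 3738 N·s/m, so ζ = c/c_c = 708/3738 = 0.1894.
ω_d = ω_n√(1 − ζ²) = 3.141 × √(1 − 0.0359) = 3.084 rad/s.
f_d = ω_d/(2π) = 0.4908 Hz.

0.491 Hz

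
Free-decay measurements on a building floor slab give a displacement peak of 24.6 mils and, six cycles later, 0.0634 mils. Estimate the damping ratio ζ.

0.156

Logarithmic decrement δ = (1/n)·ln(x₀/x_n) = (1/6)·ln(24.6/0.0634) = (1/6)·ln(388.0) = 0.9935.
ζ = δ/√(4π² + δ²) = 0.9935/√(39.48 + 0.987) = 0.9935/6.361 = 0.1562.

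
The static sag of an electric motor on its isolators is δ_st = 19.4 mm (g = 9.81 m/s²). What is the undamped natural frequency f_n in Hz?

3.58 Hz

ω_n = √(g/δ_st) = √(9.81/0.0194) = √505.7 = 22.49 rad/s.
f_n = ω_n/(2π) = 22.49/6.283 = 3.579 Hz.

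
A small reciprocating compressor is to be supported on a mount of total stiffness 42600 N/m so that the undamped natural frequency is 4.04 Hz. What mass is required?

ω_n = 2πf_n = 2π × 4.04 = 25.38 rad/s.
m = k/ω_n² = 42600/25.38² = 42600/644.4 = 66.11 kg.

66.1 kg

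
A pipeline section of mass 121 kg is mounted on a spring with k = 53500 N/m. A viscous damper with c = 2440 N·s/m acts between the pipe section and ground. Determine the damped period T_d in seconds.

0.341 s

ω_n = √(k/m) = √(53500/121) = 21.03 rad/s.
Critical damping c_c = 2√(k·m) = 2√(53500 × 121) = 5089 N·s/m, so ζ = c/c_c = 2440/5089 = 0.4795.
ω_d = ω_n√(1 − ζ²) = 21.03 × √(1 − 0.230) = 18.45 rad/s.
T_d = 2π/ω_d = 0.3405 s.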